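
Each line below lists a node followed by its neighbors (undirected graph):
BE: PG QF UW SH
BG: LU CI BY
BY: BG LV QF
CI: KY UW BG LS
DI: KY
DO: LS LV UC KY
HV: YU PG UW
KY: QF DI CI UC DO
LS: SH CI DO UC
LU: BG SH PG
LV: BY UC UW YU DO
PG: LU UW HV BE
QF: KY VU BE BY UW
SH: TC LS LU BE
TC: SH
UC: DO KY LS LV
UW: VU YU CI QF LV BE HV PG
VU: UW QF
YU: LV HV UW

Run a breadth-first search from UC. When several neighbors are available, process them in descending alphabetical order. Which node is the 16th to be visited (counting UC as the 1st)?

BE

Visit UC; enqueue LV, LS, KY, DO → queue [LV, LS, KY, DO]
Visit LV; enqueue YU, UW, BY → queue [LS, KY, DO, YU, UW, BY]
Visit LS; enqueue SH, CI → queue [KY, DO, YU, UW, BY, SH, CI]
Visit KY; enqueue QF, DI → queue [DO, YU, UW, BY, SH, CI, QF, DI]
Visit DO → queue [YU, UW, BY, SH, CI, QF, DI]
Visit YU; enqueue HV → queue [UW, BY, SH, CI, QF, DI, HV]
Visit UW; enqueue VU, PG, BE → queue [BY, SH, CI, QF, DI, HV, VU, PG, BE]
Visit BY; enqueue BG → queue [SH, CI, QF, DI, HV, VU, PG, BE, BG]
Visit SH; enqueue TC, LU → queue [CI, QF, DI, HV, VU, PG, BE, BG, TC, LU]
Visit CI → queue [QF, DI, HV, VU, PG, BE, BG, TC, LU]
Visit QF → queue [DI, HV, VU, PG, BE, BG, TC, LU]
Visit DI → queue [HV, VU, PG, BE, BG, TC, LU]
Visit HV → queue [VU, PG, BE, BG, TC, LU]
Visit VU → queue [PG, BE, BG, TC, LU]
Visit PG → queue [BE, BG, TC, LU]
Visit BE → queue [BG, TC, LU]
Visit BG → queue [TC, LU]
Visit TC → queue [LU]
Visit LU → queue []

Visit order: UC, LV, LS, KY, DO, YU, UW, BY, SH, CI, QF, DI, HV, VU, PG, BE, BG, TC, LU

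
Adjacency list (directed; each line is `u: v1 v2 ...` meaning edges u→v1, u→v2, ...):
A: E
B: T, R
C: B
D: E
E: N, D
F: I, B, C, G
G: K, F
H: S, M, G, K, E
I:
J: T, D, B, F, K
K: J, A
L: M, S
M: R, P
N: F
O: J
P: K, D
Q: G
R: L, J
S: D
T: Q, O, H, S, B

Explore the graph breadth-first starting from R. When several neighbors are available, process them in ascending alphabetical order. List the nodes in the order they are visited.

Visit R; enqueue J, L → queue [J, L]
Visit J; enqueue B, D, F, K, T → queue [L, B, D, F, K, T]
Visit L; enqueue M, S → queue [B, D, F, K, T, M, S]
Visit B → queue [D, F, K, T, M, S]
Visit D; enqueue E → queue [F, K, T, M, S, E]
Visit F; enqueue C, G, I → queue [K, T, M, S, E, C, G, I]
Visit K; enqueue A → queue [T, M, S, E, C, G, I, A]
Visit T; enqueue H, O, Q → queue [M, S, E, C, G, I, A, H, O, Q]
Visit M; enqueue P → queue [S, E, C, G, I, A, H, O, Q, P]
Visit S → queue [E, C, G, I, A, H, O, Q, P]
Visit E; enqueue N → queue [C, G, I, A, H, O, Q, P, N]
Visit C → queue [G, I, A, H, O, Q, P, N]
Visit G → queue [I, A, H, O, Q, P, N]
Visit I → queue [A, H, O, Q, P, N]
Visit A → queue [H, O, Q, P, N]
Visit H → queue [O, Q, P, N]
Visit O → queue [Q, P, N]
Visit Q → queue [P, N]
Visit P → queue [N]
Visit N → queue []

R, J, L, B, D, F, K, T, M, S, E, C, G, I, A, H, O, Q, P, N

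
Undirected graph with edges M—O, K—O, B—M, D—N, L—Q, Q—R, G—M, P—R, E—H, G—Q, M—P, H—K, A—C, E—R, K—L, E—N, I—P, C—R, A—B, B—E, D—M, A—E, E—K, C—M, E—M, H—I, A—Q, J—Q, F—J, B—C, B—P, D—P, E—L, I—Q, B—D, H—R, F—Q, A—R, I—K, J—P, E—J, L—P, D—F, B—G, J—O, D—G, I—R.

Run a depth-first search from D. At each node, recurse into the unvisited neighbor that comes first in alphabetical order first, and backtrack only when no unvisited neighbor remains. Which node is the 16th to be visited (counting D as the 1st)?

Visit D
D → B
B → A
A → C
C → M
M → E
E → H
H → I
I → K
K → L
L → P
P → J
J → F
F → Q
Q → G
Q → R
J → O
E → N

Visit order: D, B, A, C, M, E, H, I, K, L, P, J, F, Q, G, R, O, N

R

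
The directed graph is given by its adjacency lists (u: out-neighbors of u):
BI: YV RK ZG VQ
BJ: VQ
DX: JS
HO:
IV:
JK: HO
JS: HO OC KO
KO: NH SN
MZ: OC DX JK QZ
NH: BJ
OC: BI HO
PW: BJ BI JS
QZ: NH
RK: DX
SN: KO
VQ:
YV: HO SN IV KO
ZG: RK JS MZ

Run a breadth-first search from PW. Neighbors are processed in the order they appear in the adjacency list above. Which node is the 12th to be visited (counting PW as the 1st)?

SN

Visit PW; enqueue BJ, BI, JS → queue [BJ, BI, JS]
Visit BJ; enqueue VQ → queue [BI, JS, VQ]
Visit BI; enqueue YV, RK, ZG → queue [JS, VQ, YV, RK, ZG]
Visit JS; enqueue HO, OC, KO → queue [VQ, YV, RK, ZG, HO, OC, KO]
Visit VQ → queue [YV, RK, ZG, HO, OC, KO]
Visit YV; enqueue SN, IV → queue [RK, ZG, HO, OC, KO, SN, IV]
Visit RK; enqueue DX → queue [ZG, HO, OC, KO, SN, IV, DX]
Visit ZG; enqueue MZ → queue [HO, OC, KO, SN, IV, DX, MZ]
Visit HO → queue [OC, KO, SN, IV, DX, MZ]
Visit OC → queue [KO, SN, IV, DX, MZ]
Visit KO; enqueue NH → queue [SN, IV, DX, MZ, NH]
Visit SN → queue [IV, DX, MZ, NH]
Visit IV → queue [DX, MZ, NH]
Visit DX → queue [MZ, NH]
Visit MZ; enqueue JK, QZ → queue [NH, JK, QZ]
Visit NH → queue [JK, QZ]
Visit JK → queue [QZ]
Visit QZ → queue []

Visit order: PW, BJ, BI, JS, VQ, YV, RK, ZG, HO, OC, KO, SN, IV, DX, MZ, NH, JK, QZ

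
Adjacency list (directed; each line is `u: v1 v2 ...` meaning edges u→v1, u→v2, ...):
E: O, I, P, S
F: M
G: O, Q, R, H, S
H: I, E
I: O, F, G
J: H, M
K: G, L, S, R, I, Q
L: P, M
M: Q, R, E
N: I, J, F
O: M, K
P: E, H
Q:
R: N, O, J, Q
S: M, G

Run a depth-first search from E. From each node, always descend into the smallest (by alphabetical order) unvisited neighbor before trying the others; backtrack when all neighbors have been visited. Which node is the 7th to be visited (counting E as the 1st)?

J

Visit E
E → I
I → F
F → M
M → Q
M → R
R → J
J → H
R → N
R → O
O → K
K → G
G → S
K → L
L → P

Visit order: E, I, F, M, Q, R, J, H, N, O, K, G, S, L, P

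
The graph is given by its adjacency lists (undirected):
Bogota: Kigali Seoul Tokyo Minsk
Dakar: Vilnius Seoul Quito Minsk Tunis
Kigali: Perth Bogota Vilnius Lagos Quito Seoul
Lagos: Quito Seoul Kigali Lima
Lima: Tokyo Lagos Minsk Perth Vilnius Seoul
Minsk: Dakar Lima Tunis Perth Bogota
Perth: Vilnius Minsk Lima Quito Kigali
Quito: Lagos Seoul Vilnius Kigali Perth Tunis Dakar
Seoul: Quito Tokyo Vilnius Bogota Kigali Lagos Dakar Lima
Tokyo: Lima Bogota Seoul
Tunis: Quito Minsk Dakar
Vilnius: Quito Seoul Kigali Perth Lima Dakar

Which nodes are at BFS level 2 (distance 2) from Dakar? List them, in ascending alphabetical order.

Bogota, Kigali, Lagos, Lima, Perth, Tokyo

Level 0: Dakar
Level 1: Minsk, Quito, Seoul, Tunis, Vilnius
Level 2: Bogota, Kigali, Lagos, Lima, Perth, Tokyo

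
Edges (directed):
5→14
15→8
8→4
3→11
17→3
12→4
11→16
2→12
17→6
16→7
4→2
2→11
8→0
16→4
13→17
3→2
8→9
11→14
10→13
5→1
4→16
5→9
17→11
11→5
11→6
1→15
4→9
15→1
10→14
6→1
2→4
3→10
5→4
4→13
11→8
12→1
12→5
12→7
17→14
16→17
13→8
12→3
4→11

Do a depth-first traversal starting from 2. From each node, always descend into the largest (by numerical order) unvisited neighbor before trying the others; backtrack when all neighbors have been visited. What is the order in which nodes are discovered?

Visit 2
2 → 12
12 → 7
12 → 5
5 → 14
5 → 9
5 → 4
4 → 16
16 → 17
17 → 11
11 → 8
8 → 0
11 → 6
6 → 1
1 → 15
17 → 3
3 → 10
10 → 13

2, 12, 7, 5, 14, 9, 4, 16, 17, 11, 8, 0, 6, 1, 15, 3, 10, 13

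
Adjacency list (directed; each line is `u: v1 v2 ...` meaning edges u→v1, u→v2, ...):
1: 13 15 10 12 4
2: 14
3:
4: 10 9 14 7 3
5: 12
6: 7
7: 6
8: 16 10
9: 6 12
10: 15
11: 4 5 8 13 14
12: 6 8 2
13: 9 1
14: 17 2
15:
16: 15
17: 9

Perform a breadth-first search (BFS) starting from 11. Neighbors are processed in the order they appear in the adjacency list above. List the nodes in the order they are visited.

Visit 11; enqueue 4, 5, 8, 13, 14 → queue [4, 5, 8, 13, 14]
Visit 4; enqueue 10, 9, 7, 3 → queue [5, 8, 13, 14, 10, 9, 7, 3]
Visit 5; enqueue 12 → queue [8, 13, 14, 10, 9, 7, 3, 12]
Visit 8; enqueue 16 → queue [13, 14, 10, 9, 7, 3, 12, 16]
Visit 13; enqueue 1 → queue [14, 10, 9, 7, 3, 12, 16, 1]
Visit 14; enqueue 17, 2 → queue [10, 9, 7, 3, 12, 16, 1, 17, 2]
Visit 10; enqueue 15 → queue [9, 7, 3, 12, 16, 1, 17, 2, 15]
Visit 9; enqueue 6 → queue [7, 3, 12, 16, 1, 17, 2, 15, 6]
Visit 7 → queue [3, 12, 16, 1, 17, 2, 15, 6]
Visit 3 → queue [12, 16, 1, 17, 2, 15, 6]
Visit 12 → queue [16, 1, 17, 2, 15, 6]
Visit 16 → queue [1, 17, 2, 15, 6]
Visit 1 → queue [17, 2, 15, 6]
Visit 17 → queue [2, 15, 6]
Visit 2 → queue [15, 6]
Visit 15 → queue [6]
Visit 6 → queue []

11 4 5 8 13 14 10 9 7 3 12 16 1 17 2 15 6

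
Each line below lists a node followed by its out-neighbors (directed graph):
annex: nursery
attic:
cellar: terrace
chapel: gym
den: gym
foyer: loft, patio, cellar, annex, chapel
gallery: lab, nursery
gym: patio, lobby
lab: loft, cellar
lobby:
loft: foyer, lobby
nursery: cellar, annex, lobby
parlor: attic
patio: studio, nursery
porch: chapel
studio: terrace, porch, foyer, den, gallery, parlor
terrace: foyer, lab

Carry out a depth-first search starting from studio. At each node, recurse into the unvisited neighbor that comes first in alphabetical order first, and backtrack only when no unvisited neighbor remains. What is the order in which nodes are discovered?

Visit studio
studio → den
den → gym
gym → lobby
gym → patio
patio → nursery
nursery → annex
nursery → cellar
cellar → terrace
terrace → foyer
foyer → chapel
foyer → loft
terrace → lab
studio → gallery
studio → parlor
parlor → attic
studio → porch

studio, den, gym, lobby, patio, nursery, annex, cellar, terrace, foyer, chapel, loft, lab, gallery, parlor, attic, porch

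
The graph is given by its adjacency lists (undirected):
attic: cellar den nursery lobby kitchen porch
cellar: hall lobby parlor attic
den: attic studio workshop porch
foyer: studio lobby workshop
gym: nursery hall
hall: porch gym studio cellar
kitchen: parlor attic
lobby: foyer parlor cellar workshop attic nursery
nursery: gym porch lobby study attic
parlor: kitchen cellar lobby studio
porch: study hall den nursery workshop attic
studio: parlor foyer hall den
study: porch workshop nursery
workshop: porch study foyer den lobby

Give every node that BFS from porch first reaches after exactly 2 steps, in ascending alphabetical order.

cellar, foyer, gym, kitchen, lobby, studio

Level 0: porch
Level 1: attic, den, hall, nursery, study, workshop
Level 2: cellar, foyer, gym, kitchen, lobby, studio
Level 3: parlor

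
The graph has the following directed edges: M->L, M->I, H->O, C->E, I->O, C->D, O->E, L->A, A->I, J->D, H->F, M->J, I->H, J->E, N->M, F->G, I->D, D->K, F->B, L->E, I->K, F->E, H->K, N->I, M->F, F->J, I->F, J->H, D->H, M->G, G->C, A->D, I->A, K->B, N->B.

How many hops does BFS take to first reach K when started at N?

2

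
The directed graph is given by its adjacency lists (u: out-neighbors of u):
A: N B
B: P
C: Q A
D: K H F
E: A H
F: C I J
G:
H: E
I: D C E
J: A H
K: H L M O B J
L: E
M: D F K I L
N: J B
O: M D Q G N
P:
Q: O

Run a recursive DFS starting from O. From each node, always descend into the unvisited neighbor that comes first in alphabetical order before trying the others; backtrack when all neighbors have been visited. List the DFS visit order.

O, D, F, C, A, B, P, N, J, H, E, Q, I, K, L, M, G

Visit O
O → D
D → F
F → C
C → A
A → B
B → P
A → N
N → J
J → H
H → E
C → Q
F → I
D → K
K → L
K → M
O → G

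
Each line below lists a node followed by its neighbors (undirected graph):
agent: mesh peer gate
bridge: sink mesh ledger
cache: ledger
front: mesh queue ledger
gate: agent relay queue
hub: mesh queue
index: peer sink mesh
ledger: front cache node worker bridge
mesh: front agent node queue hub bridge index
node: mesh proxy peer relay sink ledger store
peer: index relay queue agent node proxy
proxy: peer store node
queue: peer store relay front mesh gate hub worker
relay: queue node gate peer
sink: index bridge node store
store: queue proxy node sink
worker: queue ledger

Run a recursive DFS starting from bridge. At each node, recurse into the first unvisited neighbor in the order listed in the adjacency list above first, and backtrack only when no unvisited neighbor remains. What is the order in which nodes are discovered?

Visit bridge
bridge → sink
sink → index
index → peer
peer → relay
relay → queue
queue → store
store → proxy
proxy → node
node → mesh
mesh → front
front → ledger
ledger → cache
ledger → worker
mesh → agent
agent → gate
mesh → hub

bridge -> sink -> index -> peer -> relay -> queue -> store -> proxy -> node -> mesh -> front -> ledger -> cache -> worker -> agent -> gate -> hub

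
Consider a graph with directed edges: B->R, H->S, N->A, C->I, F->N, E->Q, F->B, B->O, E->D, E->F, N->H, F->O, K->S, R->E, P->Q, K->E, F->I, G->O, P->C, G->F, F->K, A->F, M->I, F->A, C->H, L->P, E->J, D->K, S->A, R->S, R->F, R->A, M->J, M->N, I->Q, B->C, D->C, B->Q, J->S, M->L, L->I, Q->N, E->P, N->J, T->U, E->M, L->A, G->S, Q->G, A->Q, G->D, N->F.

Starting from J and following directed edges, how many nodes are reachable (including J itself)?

BFS from J visits: J, S, A, Q, F, N, G, O, K, I, B, H, D, E, R, C, P, M, L
Reachable nodes: 19 of 21 total.

19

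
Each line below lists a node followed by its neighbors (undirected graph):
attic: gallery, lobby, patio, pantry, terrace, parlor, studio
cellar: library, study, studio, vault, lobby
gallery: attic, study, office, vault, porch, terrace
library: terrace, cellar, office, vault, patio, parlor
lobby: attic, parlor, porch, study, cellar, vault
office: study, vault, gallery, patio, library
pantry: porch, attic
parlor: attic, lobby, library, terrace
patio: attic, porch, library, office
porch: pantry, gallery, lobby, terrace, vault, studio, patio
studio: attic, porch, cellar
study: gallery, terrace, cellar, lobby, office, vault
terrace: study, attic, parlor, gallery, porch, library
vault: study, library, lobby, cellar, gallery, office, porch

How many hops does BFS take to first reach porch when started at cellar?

Level 0: cellar
Level 1: library, lobby, studio, study, vault
Level 2: attic, gallery, office, parlor, patio, porch, terrace
Level 3: pantry
porch first appears at level 2.

2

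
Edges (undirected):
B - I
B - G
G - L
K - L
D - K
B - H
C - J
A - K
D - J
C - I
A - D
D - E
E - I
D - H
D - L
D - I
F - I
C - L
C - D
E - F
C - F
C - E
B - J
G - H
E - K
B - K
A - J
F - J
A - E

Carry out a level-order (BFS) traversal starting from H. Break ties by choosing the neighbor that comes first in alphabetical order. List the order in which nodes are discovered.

Visit H; enqueue B, D, G → queue [B, D, G]
Visit B; enqueue I, J, K → queue [D, G, I, J, K]
Visit D; enqueue A, C, E, L → queue [G, I, J, K, A, C, E, L]
Visit G → queue [I, J, K, A, C, E, L]
Visit I; enqueue F → queue [J, K, A, C, E, L, F]
Visit J → queue [K, A, C, E, L, F]
Visit K → queue [A, C, E, L, F]
Visit A → queue [C, E, L, F]
Visit C → queue [E, L, F]
Visit E → queue [L, F]
Visit L → queue [F]
Visit F → queue []

H -> B -> D -> G -> I -> J -> K -> A -> C -> E -> L -> F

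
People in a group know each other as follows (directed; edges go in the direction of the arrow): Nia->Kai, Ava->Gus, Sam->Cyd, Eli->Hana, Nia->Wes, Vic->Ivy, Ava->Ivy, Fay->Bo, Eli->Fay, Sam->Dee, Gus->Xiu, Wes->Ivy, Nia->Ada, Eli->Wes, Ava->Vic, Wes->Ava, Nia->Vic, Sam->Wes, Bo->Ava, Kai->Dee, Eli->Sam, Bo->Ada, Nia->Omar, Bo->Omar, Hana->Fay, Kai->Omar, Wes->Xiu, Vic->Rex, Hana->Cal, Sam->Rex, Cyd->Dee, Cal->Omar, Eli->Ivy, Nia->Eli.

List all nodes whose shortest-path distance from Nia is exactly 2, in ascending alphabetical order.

Ava, Dee, Fay, Hana, Ivy, Rex, Sam, Xiu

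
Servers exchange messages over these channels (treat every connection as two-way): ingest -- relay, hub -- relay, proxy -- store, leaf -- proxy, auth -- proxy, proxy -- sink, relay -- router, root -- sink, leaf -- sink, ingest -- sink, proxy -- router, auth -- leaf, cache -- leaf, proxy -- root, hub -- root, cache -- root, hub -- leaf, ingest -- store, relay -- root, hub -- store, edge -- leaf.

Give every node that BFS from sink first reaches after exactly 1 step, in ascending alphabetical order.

ingest, leaf, proxy, root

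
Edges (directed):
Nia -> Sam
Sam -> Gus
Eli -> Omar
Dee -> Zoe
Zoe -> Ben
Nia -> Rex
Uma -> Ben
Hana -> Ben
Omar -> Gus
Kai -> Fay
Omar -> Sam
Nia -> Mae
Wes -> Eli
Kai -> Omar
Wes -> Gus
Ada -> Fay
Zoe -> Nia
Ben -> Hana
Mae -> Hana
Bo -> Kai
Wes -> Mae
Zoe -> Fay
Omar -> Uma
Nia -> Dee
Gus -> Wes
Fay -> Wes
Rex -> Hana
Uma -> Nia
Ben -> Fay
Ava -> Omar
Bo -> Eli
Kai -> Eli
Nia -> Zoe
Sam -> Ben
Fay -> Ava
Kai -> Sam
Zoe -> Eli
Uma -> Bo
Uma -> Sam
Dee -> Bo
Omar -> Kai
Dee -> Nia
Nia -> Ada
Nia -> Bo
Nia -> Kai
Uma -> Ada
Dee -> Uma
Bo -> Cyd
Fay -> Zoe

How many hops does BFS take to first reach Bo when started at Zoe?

2

Level 0: Zoe
Level 1: Ben, Eli, Fay, Nia
Level 2: Ada, Ava, Bo, Dee, Hana, Kai, Mae, Omar, Rex, Sam, Wes
Level 3: Cyd, Gus, Uma
Bo first appears at level 2.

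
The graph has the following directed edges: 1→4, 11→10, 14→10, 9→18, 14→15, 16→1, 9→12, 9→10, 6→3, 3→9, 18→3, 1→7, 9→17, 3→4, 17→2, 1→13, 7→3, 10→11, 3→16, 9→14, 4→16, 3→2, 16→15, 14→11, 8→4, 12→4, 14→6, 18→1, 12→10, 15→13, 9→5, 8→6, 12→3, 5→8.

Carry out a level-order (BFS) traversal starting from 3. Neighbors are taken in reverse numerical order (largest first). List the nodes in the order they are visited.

3 → 16 → 9 → 4 → 2 → 15 → 1 → 18 → 17 → 14 → 12 → 10 → 5 → 13 → 7 → 11 → 6 → 8

Visit 3; enqueue 16, 9, 4, 2 → queue [16, 9, 4, 2]
Visit 16; enqueue 15, 1 → queue [9, 4, 2, 15, 1]
Visit 9; enqueue 18, 17, 14, 12, 10, 5 → queue [4, 2, 15, 1, 18, 17, 14, 12, 10, 5]
Visit 4 → queue [2, 15, 1, 18, 17, 14, 12, 10, 5]
Visit 2 → queue [15, 1, 18, 17, 14, 12, 10, 5]
Visit 15; enqueue 13 → queue [1, 18, 17, 14, 12, 10, 5, 13]
Visit 1; enqueue 7 → queue [18, 17, 14, 12, 10, 5, 13, 7]
Visit 18 → queue [17, 14, 12, 10, 5, 13, 7]
Visit 17 → queue [14, 12, 10, 5, 13, 7]
Visit 14; enqueue 11, 6 → queue [12, 10, 5, 13, 7, 11, 6]
Visit 12 → queue [10, 5, 13, 7, 11, 6]
Visit 10 → queue [5, 13, 7, 11, 6]
Visit 5; enqueue 8 → queue [13, 7, 11, 6, 8]
Visit 13 → queue [7, 11, 6, 8]
Visit 7 → queue [11, 6, 8]
Visit 11 → queue [6, 8]
Visit 6 → queue [8]
Visit 8 → queue []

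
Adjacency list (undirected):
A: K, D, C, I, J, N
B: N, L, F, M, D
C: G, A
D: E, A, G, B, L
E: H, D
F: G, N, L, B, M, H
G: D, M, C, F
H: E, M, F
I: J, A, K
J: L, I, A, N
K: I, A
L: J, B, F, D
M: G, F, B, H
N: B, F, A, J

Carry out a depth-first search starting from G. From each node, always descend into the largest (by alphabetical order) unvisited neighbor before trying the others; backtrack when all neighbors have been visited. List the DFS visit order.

Visit G
G → M
M → H
H → F
F → N
N → J
J → L
L → D
D → E
D → B
D → A
A → K
K → I
A → C

G -> M -> H -> F -> N -> J -> L -> D -> E -> B -> A -> K -> I -> C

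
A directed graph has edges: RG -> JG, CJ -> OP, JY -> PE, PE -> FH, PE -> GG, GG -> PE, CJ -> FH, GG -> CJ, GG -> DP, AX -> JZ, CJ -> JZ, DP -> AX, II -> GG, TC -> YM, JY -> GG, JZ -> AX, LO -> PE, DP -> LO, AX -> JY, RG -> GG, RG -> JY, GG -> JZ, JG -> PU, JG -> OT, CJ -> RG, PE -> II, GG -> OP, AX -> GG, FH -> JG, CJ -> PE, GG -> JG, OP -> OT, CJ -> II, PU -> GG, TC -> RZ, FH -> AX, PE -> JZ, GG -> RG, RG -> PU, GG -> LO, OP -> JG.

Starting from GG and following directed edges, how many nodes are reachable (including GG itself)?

BFS from GG visits: GG, RG, PE, OP, LO, JZ, JG, DP, CJ, PU, JY, II, FH, OT, AX
Reachable nodes: 15 of 18 total.

15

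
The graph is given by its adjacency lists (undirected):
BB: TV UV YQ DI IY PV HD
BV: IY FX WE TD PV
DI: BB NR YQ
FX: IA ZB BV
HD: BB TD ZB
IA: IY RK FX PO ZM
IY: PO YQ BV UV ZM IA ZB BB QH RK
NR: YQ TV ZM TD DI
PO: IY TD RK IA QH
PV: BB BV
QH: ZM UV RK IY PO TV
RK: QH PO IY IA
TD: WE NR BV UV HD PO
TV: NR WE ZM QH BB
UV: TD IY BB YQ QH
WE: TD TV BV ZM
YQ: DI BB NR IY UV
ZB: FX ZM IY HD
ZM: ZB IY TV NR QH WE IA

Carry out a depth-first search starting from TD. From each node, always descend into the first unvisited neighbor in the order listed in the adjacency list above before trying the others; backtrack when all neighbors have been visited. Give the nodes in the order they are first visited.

Visit TD
TD → WE
WE → TV
TV → NR
NR → YQ
YQ → DI
DI → BB
BB → UV
UV → IY
IY → PO
PO → RK
RK → QH
QH → ZM
ZM → ZB
ZB → FX
FX → IA
FX → BV
BV → PV
ZB → HD

TD, WE, TV, NR, YQ, DI, BB, UV, IY, PO, RK, QH, ZM, ZB, FX, IA, BV, PV, HD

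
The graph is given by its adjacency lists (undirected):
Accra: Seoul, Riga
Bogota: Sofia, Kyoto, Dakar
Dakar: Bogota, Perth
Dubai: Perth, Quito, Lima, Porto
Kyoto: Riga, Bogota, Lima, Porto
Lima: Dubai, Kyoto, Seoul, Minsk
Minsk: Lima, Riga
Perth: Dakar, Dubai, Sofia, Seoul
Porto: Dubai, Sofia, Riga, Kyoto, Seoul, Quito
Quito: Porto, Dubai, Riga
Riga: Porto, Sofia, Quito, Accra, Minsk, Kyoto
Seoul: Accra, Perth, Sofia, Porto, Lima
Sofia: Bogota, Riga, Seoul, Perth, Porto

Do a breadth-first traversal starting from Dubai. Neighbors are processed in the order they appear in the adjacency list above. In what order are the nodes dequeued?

Dubai, Perth, Quito, Lima, Porto, Dakar, Sofia, Seoul, Riga, Kyoto, Minsk, Bogota, Accra

Visit Dubai; enqueue Perth, Quito, Lima, Porto → queue [Perth, Quito, Lima, Porto]
Visit Perth; enqueue Dakar, Sofia, Seoul → queue [Quito, Lima, Porto, Dakar, Sofia, Seoul]
Visit Quito; enqueue Riga → queue [Lima, Porto, Dakar, Sofia, Seoul, Riga]
Visit Lima; enqueue Kyoto, Minsk → queue [Porto, Dakar, Sofia, Seoul, Riga, Kyoto, Minsk]
Visit Porto → queue [Dakar, Sofia, Seoul, Riga, Kyoto, Minsk]
Visit Dakar; enqueue Bogota → queue [Sofia, Seoul, Riga, Kyoto, Minsk, Bogota]
Visit Sofia → queue [Seoul, Riga, Kyoto, Minsk, Bogota]
Visit Seoul; enqueue Accra → queue [Riga, Kyoto, Minsk, Bogota, Accra]
Visit Riga → queue [Kyoto, Minsk, Bogota, Accra]
Visit Kyoto → queue [Minsk, Bogota, Accra]
Visit Minsk → queue [Bogota, Accra]
Visit Bogota → queue [Accra]
Visit Accra → queue []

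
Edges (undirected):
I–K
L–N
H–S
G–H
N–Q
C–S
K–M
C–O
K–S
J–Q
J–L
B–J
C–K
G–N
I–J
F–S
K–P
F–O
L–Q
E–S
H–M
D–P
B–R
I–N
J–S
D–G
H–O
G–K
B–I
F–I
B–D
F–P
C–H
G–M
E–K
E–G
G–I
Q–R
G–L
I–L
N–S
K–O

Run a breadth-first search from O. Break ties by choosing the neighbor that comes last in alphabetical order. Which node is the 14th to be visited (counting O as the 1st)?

Visit O; enqueue K, H, F, C → queue [K, H, F, C]
Visit K; enqueue S, P, M, I, G, E → queue [H, F, C, S, P, M, I, G, E]
Visit H → queue [F, C, S, P, M, I, G, E]
Visit F → queue [C, S, P, M, I, G, E]
Visit C → queue [S, P, M, I, G, E]
Visit S; enqueue N, J → queue [P, M, I, G, E, N, J]
Visit P; enqueue D → queue [M, I, G, E, N, J, D]
Visit M → queue [I, G, E, N, J, D]
Visit I; enqueue L, B → queue [G, E, N, J, D, L, B]
Visit G → queue [E, N, J, D, L, B]
Visit E → queue [N, J, D, L, B]
Visit N; enqueue Q → queue [J, D, L, B, Q]
Visit J → queue [D, L, B, Q]
Visit D → queue [L, B, Q]
Visit L → queue [B, Q]
Visit B; enqueue R → queue [Q, R]
Visit Q → queue [R]
Visit R → queue []

Visit order: O, K, H, F, C, S, P, M, I, G, E, N, J, D, L, B, Q, R

D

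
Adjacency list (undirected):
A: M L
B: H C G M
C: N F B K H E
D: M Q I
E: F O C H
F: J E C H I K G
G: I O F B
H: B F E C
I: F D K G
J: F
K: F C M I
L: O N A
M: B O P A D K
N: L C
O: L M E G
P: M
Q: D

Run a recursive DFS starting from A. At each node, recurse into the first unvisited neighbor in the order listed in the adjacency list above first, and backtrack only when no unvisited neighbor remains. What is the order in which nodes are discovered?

A, M, B, H, F, J, E, O, L, N, C, K, I, D, Q, G, P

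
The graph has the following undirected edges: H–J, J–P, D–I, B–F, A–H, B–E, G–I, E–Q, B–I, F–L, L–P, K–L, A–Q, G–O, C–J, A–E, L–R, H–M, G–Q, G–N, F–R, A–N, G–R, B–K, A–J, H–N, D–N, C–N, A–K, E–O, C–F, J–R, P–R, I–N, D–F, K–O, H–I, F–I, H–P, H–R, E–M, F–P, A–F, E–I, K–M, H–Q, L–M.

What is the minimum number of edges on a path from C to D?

Level 0: C
Level 1: F, J, N
Level 2: A, B, D, G, H, I, L, P, R
Level 3: E, K, M, O, Q
D first appears at level 2.

2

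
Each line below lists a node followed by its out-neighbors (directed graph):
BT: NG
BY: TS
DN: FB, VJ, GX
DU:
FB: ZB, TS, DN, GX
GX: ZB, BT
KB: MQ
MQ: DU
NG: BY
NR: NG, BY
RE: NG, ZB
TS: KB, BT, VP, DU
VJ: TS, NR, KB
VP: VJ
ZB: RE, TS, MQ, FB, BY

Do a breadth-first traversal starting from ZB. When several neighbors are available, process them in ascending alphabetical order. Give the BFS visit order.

Visit ZB; enqueue BY, FB, MQ, RE, TS → queue [BY, FB, MQ, RE, TS]
Visit BY → queue [FB, MQ, RE, TS]
Visit FB; enqueue DN, GX → queue [MQ, RE, TS, DN, GX]
Visit MQ; enqueue DU → queue [RE, TS, DN, GX, DU]
Visit RE; enqueue NG → queue [TS, DN, GX, DU, NG]
Visit TS; enqueue BT, KB, VP → queue [DN, GX, DU, NG, BT, KB, VP]
Visit DN; enqueue VJ → queue [GX, DU, NG, BT, KB, VP, VJ]
Visit GX → queue [DU, NG, BT, KB, VP, VJ]
Visit DU → queue [NG, BT, KB, VP, VJ]
Visit NG → queue [BT, KB, VP, VJ]
Visit BT → queue [KB, VP, VJ]
Visit KB → queue [VP, VJ]
Visit VP → queue [VJ]
Visit VJ; enqueue NR → queue [NR]
Visit NR → queue []

ZB, BY, FB, MQ, RE, TS, DN, GX, DU, NG, BT, KB, VP, VJ, NR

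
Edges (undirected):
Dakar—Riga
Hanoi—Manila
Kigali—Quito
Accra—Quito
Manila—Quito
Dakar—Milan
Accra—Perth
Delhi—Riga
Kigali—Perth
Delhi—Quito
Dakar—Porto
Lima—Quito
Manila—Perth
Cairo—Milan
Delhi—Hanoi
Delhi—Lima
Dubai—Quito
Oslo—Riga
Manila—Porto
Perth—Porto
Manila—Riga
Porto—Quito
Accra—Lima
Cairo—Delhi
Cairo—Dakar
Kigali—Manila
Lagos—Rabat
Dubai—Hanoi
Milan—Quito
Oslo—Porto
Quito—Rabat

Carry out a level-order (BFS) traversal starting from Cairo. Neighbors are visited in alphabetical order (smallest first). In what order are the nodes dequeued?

Visit Cairo; enqueue Dakar, Delhi, Milan → queue [Dakar, Delhi, Milan]
Visit Dakar; enqueue Porto, Riga → queue [Delhi, Milan, Porto, Riga]
Visit Delhi; enqueue Hanoi, Lima, Quito → queue [Milan, Porto, Riga, Hanoi, Lima, Quito]
Visit Milan → queue [Porto, Riga, Hanoi, Lima, Quito]
Visit Porto; enqueue Manila, Oslo, Perth → queue [Riga, Hanoi, Lima, Quito, Manila, Oslo, Perth]
Visit Riga → queue [Hanoi, Lima, Quito, Manila, Oslo, Perth]
Visit Hanoi; enqueue Dubai → queue [Lima, Quito, Manila, Oslo, Perth, Dubai]
Visit Lima; enqueue Accra → queue [Quito, Manila, Oslo, Perth, Dubai, Accra]
Visit Quito; enqueue Kigali, Rabat → queue [Manila, Oslo, Perth, Dubai, Accra, Kigali, Rabat]
Visit Manila → queue [Oslo, Perth, Dubai, Accra, Kigali, Rabat]
Visit Oslo → queue [Perth, Dubai, Accra, Kigali, Rabat]
Visit Perth → queue [Dubai, Accra, Kigali, Rabat]
Visit Dubai → queue [Accra, Kigali, Rabat]
Visit Accra → queue [Kigali, Rabat]
Visit Kigali → queue [Rabat]
Visit Rabat; enqueue Lagos → queue [Lagos]
Visit Lagos → queue []

Cairo, Dakar, Delhi, Milan, Porto, Riga, Hanoi, Lima, Quito, Manila, Oslo, Perth, Dubai, Accra, Kigali, Rabat, Lagos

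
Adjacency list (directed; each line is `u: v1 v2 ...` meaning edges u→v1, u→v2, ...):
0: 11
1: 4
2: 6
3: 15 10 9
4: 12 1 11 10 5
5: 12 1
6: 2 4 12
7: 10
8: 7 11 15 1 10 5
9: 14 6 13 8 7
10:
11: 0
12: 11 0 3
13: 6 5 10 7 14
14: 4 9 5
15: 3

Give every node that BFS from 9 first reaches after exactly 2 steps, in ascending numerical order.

Level 0: 9
Level 1: 6, 7, 8, 13, 14
Level 2: 1, 2, 4, 5, 10, 11, 12, 15
Level 3: 0, 3

1, 2, 4, 5, 10, 11, 12, 15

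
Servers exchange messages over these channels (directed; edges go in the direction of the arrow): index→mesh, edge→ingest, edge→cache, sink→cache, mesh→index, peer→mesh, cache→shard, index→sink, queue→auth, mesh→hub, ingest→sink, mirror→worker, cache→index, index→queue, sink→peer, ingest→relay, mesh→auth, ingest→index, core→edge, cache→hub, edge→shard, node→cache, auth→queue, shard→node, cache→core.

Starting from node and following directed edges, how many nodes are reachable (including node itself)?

14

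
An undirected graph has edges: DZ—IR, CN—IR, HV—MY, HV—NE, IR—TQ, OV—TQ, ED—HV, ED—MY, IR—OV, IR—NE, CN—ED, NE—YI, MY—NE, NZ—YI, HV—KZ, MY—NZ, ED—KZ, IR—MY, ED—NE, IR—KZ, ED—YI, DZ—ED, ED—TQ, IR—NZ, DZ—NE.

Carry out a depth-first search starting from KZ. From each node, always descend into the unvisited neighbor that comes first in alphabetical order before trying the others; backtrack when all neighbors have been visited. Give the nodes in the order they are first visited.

Visit KZ
KZ → ED
ED → CN
CN → IR
IR → DZ
DZ → NE
NE → HV
HV → MY
MY → NZ
NZ → YI
IR → OV
OV → TQ

KZ -> ED -> CN -> IR -> DZ -> NE -> HV -> MY -> NZ -> YI -> OV -> TQ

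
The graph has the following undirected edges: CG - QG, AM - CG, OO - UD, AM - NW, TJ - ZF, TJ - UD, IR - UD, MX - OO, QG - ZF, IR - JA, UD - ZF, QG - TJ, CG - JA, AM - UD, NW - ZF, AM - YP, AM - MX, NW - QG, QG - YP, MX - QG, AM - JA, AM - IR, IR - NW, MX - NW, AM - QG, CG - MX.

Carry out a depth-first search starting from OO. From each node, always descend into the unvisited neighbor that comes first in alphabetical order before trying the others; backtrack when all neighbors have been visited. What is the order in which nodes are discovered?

OO -> MX -> AM -> CG -> JA -> IR -> NW -> QG -> TJ -> UD -> ZF -> YP

Visit OO
OO → MX
MX → AM
AM → CG
CG → JA
JA → IR
IR → NW
NW → QG
QG → TJ
TJ → UD
UD → ZF
QG → YP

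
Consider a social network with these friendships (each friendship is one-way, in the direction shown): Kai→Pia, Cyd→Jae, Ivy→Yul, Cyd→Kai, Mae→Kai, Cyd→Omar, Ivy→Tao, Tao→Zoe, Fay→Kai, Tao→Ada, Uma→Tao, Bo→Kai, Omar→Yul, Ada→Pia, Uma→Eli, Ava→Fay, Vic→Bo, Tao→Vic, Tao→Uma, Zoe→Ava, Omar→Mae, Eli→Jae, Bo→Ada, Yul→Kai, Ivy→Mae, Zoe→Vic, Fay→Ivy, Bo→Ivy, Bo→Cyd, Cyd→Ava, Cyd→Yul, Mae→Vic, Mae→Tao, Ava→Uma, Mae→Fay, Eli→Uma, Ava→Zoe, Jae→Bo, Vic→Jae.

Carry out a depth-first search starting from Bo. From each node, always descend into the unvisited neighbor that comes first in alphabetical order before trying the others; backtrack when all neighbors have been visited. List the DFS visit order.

Visit Bo
Bo → Ada
Ada → Pia
Bo → Cyd
Cyd → Ava
Ava → Fay
Fay → Ivy
Ivy → Mae
Mae → Kai
Mae → Tao
Tao → Uma
Uma → Eli
Eli → Jae
Tao → Vic
Tao → Zoe
Ivy → Yul
Cyd → Omar

Bo → Ada → Pia → Cyd → Ava → Fay → Ivy → Mae → Kai → Tao → Uma → Eli → Jae → Vic → Zoe → Yul → Omar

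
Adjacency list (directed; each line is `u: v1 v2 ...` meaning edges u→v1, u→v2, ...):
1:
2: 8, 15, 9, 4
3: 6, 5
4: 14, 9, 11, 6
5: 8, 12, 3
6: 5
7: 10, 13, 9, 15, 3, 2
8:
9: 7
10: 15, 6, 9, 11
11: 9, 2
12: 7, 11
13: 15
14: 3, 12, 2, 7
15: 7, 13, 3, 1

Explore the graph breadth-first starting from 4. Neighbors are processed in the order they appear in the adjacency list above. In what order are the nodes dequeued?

4 → 14 → 9 → 11 → 6 → 3 → 12 → 2 → 7 → 5 → 8 → 15 → 10 → 13 → 1

Visit 4; enqueue 14, 9, 11, 6 → queue [14, 9, 11, 6]
Visit 14; enqueue 3, 12, 2, 7 → queue [9, 11, 6, 3, 12, 2, 7]
Visit 9 → queue [11, 6, 3, 12, 2, 7]
Visit 11 → queue [6, 3, 12, 2, 7]
Visit 6; enqueue 5 → queue [3, 12, 2, 7, 5]
Visit 3 → queue [12, 2, 7, 5]
Visit 12 → queue [2, 7, 5]
Visit 2; enqueue 8, 15 → queue [7, 5, 8, 15]
Visit 7; enqueue 10, 13 → queue [5, 8, 15, 10, 13]
Visit 5 → queue [8, 15, 10, 13]
Visit 8 → queue [15, 10, 13]
Visit 15; enqueue 1 → queue [10, 13, 1]
Visit 10 → queue [13, 1]
Visit 13 → queue [1]
Visit 1 → queue []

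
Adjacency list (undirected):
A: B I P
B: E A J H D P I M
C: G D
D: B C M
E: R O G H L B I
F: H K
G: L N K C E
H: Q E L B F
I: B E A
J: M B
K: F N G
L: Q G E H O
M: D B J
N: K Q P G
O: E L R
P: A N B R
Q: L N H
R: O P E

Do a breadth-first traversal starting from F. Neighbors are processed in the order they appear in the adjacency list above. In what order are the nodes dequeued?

F → H → K → Q → E → L → B → N → G → R → O → I → A → J → D → P → M → C

Visit F; enqueue H, K → queue [H, K]
Visit H; enqueue Q, E, L, B → queue [K, Q, E, L, B]
Visit K; enqueue N, G → queue [Q, E, L, B, N, G]
Visit Q → queue [E, L, B, N, G]
Visit E; enqueue R, O, I → queue [L, B, N, G, R, O, I]
Visit L → queue [B, N, G, R, O, I]
Visit B; enqueue A, J, D, P, M → queue [N, G, R, O, I, A, J, D, P, M]
Visit N → queue [G, R, O, I, A, J, D, P, M]
Visit G; enqueue C → queue [R, O, I, A, J, D, P, M, C]
Visit R → queue [O, I, A, J, D, P, M, C]
Visit O → queue [I, A, J, D, P, M, C]
Visit I → queue [A, J, D, P, M, C]
Visit A → queue [J, D, P, M, C]
Visit J → queue [D, P, M, C]
Visit D → queue [P, M, C]
Visit P → queue [M, C]
Visit M → queue [C]
Visit C → queue []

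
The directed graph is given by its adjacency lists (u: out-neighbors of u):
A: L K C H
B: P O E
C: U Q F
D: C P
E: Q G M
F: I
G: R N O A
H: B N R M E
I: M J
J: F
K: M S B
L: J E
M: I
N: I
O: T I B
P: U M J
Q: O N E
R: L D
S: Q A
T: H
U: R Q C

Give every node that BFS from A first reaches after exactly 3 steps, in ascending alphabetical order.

D, G, I, O, P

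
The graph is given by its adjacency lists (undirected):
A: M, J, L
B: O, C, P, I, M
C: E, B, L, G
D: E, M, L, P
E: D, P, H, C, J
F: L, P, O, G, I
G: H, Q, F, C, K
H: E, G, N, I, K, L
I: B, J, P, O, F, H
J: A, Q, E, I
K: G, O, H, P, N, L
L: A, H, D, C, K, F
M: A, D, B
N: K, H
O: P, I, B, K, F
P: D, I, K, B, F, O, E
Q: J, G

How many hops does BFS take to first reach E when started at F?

Level 0: F
Level 1: G, I, L, O, P
Level 2: A, B, C, D, E, H, J, K, Q
Level 3: M, N
E first appears at level 2.

2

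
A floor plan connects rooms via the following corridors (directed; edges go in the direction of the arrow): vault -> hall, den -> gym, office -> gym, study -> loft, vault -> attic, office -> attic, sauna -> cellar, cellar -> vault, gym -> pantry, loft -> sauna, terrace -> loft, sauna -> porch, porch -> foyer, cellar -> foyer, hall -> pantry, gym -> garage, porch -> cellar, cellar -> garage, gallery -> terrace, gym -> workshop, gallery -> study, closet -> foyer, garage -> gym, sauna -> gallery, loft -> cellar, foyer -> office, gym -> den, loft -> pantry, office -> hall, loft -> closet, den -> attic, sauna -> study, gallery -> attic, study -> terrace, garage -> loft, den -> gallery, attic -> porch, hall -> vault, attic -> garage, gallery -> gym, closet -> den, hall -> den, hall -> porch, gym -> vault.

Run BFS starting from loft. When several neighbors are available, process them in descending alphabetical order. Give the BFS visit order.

loft sauna pantry closet cellar study porch gallery foyer den vault garage terrace gym attic office hall workshop

Visit loft; enqueue sauna, pantry, closet, cellar → queue [sauna, pantry, closet, cellar]
Visit sauna; enqueue study, porch, gallery → queue [pantry, closet, cellar, study, porch, gallery]
Visit pantry → queue [closet, cellar, study, porch, gallery]
Visit closet; enqueue foyer, den → queue [cellar, study, porch, gallery, foyer, den]
Visit cellar; enqueue vault, garage → queue [study, porch, gallery, foyer, den, vault, garage]
Visit study; enqueue terrace → queue [porch, gallery, foyer, den, vault, garage, terrace]
Visit porch → queue [gallery, foyer, den, vault, garage, terrace]
Visit gallery; enqueue gym, attic → queue [foyer, den, vault, garage, terrace, gym, attic]
Visit foyer; enqueue office → queue [den, vault, garage, terrace, gym, attic, office]
Visit den → queue [vault, garage, terrace, gym, attic, office]
Visit vault; enqueue hall → queue [garage, terrace, gym, attic, office, hall]
Visit garage → queue [terrace, gym, attic, office, hall]
Visit terrace → queue [gym, attic, office, hall]
Visit gym; enqueue workshop → queue [attic, office, hall, workshop]
Visit attic → queue [office, hall, workshop]
Visit office → queue [hall, workshop]
Visit hall → queue [workshop]
Visit workshop → queue []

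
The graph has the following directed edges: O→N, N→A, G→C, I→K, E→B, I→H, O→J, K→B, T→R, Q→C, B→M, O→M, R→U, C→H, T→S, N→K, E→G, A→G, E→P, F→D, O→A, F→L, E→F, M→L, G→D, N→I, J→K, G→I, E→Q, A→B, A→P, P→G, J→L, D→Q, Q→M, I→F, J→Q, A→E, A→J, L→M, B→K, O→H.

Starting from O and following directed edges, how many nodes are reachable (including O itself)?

BFS from O visits: O, N, M, J, H, A, K, I, L, Q, P, G, E, B, F, C, D
Reachable nodes: 17 of 21 total.

17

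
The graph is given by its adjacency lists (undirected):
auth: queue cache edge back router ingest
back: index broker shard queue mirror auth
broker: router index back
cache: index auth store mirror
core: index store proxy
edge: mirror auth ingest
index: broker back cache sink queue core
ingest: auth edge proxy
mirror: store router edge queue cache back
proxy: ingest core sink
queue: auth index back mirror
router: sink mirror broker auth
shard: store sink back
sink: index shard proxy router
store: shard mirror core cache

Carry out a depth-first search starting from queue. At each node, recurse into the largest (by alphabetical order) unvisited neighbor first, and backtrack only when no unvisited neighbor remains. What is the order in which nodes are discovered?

Visit queue
queue → mirror
mirror → store
store → shard
shard → sink
sink → router
router → broker
broker → index
index → core
core → proxy
proxy → ingest
ingest → edge
edge → auth
auth → cache
auth → back

queue -> mirror -> store -> shard -> sink -> router -> broker -> index -> core -> proxy -> ingest -> edge -> auth -> cache -> back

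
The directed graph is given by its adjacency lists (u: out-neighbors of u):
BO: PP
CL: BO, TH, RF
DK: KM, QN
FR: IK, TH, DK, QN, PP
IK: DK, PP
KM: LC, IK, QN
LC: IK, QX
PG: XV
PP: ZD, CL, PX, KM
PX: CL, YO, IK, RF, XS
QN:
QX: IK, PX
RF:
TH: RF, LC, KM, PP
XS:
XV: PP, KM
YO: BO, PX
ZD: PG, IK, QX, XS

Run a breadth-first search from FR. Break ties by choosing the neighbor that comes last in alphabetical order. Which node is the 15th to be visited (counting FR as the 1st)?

Visit FR; enqueue TH, QN, PP, IK, DK → queue [TH, QN, PP, IK, DK]
Visit TH; enqueue RF, LC, KM → queue [QN, PP, IK, DK, RF, LC, KM]
Visit QN → queue [PP, IK, DK, RF, LC, KM]
Visit PP; enqueue ZD, PX, CL → queue [IK, DK, RF, LC, KM, ZD, PX, CL]
Visit IK → queue [DK, RF, LC, KM, ZD, PX, CL]
Visit DK → queue [RF, LC, KM, ZD, PX, CL]
Visit RF → queue [LC, KM, ZD, PX, CL]
Visit LC; enqueue QX → queue [KM, ZD, PX, CL, QX]
Visit KM → queue [ZD, PX, CL, QX]
Visit ZD; enqueue XS, PG → queue [PX, CL, QX, XS, PG]
Visit PX; enqueue YO → queue [CL, QX, XS, PG, YO]
Visit CL; enqueue BO → queue [QX, XS, PG, YO, BO]
Visit QX → queue [XS, PG, YO, BO]
Visit XS → queue [PG, YO, BO]
Visit PG; enqueue XV → queue [YO, BO, XV]
Visit YO → queue [BO, XV]
Visit BO → queue [XV]
Visit XV → queue []

Visit order: FR, TH, QN, PP, IK, DK, RF, LC, KM, ZD, PX, CL, QX, XS, PG, YO, BO, XV

PG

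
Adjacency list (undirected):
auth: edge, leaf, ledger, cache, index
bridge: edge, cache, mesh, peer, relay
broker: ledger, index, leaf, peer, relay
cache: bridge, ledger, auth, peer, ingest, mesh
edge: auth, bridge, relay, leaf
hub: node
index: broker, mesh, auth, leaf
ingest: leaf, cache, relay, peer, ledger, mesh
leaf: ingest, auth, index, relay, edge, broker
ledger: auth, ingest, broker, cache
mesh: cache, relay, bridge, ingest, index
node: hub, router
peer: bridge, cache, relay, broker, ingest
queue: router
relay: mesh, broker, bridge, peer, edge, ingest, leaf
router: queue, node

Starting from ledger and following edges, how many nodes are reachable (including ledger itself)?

BFS from ledger visits: ledger, auth, ingest, broker, cache, edge, leaf, index, relay, peer, mesh, bridge
Reachable nodes: 12 of 16 total.

12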